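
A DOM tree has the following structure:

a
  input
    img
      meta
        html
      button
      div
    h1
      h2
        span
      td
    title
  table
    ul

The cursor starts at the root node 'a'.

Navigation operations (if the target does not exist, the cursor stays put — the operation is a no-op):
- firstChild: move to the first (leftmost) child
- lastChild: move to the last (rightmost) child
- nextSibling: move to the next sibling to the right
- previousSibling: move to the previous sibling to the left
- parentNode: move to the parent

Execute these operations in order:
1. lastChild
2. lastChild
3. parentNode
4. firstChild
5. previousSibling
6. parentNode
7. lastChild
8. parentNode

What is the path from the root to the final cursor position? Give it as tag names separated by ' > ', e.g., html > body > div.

After 1 (lastChild): table
After 2 (lastChild): ul
After 3 (parentNode): table
After 4 (firstChild): ul
After 5 (previousSibling): ul (no-op, stayed)
After 6 (parentNode): table
After 7 (lastChild): ul
After 8 (parentNode): table

Answer: a > table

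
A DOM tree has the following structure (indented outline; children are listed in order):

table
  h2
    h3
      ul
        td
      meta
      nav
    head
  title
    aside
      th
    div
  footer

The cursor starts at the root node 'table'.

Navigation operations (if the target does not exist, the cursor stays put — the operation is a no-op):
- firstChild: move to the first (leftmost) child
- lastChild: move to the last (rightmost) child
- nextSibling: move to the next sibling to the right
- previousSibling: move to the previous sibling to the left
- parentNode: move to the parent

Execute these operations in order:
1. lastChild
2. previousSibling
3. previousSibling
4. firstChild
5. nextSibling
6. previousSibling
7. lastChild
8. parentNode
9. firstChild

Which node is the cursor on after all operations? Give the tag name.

After 1 (lastChild): footer
After 2 (previousSibling): title
After 3 (previousSibling): h2
After 4 (firstChild): h3
After 5 (nextSibling): head
After 6 (previousSibling): h3
After 7 (lastChild): nav
After 8 (parentNode): h3
After 9 (firstChild): ul

Answer: ul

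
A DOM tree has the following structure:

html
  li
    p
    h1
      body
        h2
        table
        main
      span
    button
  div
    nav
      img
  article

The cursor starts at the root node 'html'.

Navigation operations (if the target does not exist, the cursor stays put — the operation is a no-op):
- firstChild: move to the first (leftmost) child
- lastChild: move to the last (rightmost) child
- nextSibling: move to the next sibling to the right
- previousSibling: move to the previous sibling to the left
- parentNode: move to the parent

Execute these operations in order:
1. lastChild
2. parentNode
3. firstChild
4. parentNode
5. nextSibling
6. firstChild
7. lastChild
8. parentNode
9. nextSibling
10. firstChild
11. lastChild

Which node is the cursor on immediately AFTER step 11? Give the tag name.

After 1 (lastChild): article
After 2 (parentNode): html
After 3 (firstChild): li
After 4 (parentNode): html
After 5 (nextSibling): html (no-op, stayed)
After 6 (firstChild): li
After 7 (lastChild): button
After 8 (parentNode): li
After 9 (nextSibling): div
After 10 (firstChild): nav
After 11 (lastChild): img

Answer: img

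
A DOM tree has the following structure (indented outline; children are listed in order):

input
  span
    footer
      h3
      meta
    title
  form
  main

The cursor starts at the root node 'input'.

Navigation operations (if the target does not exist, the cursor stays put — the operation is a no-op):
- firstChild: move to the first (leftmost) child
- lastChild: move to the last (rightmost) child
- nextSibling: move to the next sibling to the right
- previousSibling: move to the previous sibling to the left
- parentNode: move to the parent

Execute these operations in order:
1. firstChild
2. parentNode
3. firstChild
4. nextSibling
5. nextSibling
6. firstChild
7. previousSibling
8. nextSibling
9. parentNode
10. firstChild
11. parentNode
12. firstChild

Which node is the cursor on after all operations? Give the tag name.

Answer: span

Derivation:
After 1 (firstChild): span
After 2 (parentNode): input
After 3 (firstChild): span
After 4 (nextSibling): form
After 5 (nextSibling): main
After 6 (firstChild): main (no-op, stayed)
After 7 (previousSibling): form
After 8 (nextSibling): main
After 9 (parentNode): input
After 10 (firstChild): span
After 11 (parentNode): input
After 12 (firstChild): span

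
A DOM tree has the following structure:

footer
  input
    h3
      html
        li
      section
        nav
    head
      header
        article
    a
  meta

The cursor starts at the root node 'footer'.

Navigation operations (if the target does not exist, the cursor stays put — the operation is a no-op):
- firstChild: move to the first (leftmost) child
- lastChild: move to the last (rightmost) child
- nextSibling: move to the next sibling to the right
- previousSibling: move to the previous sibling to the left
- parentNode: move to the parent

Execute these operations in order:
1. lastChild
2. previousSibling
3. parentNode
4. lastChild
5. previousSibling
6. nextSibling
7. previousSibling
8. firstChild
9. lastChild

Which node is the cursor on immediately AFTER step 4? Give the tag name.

Answer: meta

Derivation:
After 1 (lastChild): meta
After 2 (previousSibling): input
After 3 (parentNode): footer
After 4 (lastChild): meta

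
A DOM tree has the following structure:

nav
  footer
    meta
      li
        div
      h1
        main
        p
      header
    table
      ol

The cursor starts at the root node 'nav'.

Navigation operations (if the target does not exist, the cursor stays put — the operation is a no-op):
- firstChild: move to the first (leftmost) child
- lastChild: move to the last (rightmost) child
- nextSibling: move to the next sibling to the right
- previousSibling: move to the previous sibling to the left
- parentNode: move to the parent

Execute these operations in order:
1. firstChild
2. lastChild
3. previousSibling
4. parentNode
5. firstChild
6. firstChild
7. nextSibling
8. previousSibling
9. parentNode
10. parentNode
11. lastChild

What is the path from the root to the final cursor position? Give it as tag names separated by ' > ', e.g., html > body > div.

After 1 (firstChild): footer
After 2 (lastChild): table
After 3 (previousSibling): meta
After 4 (parentNode): footer
After 5 (firstChild): meta
After 6 (firstChild): li
After 7 (nextSibling): h1
After 8 (previousSibling): li
After 9 (parentNode): meta
After 10 (parentNode): footer
After 11 (lastChild): table

Answer: nav > footer > table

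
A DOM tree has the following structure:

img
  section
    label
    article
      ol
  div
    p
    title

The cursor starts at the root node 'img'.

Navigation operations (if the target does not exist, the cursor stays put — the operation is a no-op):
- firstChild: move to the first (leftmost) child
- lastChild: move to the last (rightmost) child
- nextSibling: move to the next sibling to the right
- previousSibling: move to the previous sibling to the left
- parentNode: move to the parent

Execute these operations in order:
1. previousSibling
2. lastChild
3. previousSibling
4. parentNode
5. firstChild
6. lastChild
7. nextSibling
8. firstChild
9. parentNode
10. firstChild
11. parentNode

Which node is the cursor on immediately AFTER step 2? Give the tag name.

After 1 (previousSibling): img (no-op, stayed)
After 2 (lastChild): div

Answer: div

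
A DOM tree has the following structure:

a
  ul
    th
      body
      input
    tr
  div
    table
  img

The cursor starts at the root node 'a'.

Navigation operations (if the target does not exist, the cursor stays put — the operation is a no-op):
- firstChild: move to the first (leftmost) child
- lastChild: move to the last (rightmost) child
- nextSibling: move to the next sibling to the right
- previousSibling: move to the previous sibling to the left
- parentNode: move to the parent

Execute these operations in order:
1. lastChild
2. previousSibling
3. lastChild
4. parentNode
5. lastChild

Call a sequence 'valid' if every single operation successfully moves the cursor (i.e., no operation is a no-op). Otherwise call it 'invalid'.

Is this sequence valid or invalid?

After 1 (lastChild): img
After 2 (previousSibling): div
After 3 (lastChild): table
After 4 (parentNode): div
After 5 (lastChild): table

Answer: valid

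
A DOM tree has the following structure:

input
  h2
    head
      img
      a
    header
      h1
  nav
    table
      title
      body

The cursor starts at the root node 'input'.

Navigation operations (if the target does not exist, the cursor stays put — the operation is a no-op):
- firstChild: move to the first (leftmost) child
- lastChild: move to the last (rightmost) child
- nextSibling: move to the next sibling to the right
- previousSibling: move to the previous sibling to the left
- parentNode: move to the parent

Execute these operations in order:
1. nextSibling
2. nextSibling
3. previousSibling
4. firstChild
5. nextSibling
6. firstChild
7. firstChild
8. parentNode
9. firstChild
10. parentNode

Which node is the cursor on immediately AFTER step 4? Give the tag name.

After 1 (nextSibling): input (no-op, stayed)
After 2 (nextSibling): input (no-op, stayed)
After 3 (previousSibling): input (no-op, stayed)
After 4 (firstChild): h2

Answer: h2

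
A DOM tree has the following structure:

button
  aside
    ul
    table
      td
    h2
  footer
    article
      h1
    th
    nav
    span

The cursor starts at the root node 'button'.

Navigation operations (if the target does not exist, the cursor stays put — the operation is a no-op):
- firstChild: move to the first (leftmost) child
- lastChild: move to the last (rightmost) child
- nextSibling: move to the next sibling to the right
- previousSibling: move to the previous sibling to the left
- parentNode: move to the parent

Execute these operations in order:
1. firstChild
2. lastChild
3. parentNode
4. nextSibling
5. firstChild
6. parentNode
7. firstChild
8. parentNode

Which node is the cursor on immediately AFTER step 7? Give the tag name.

After 1 (firstChild): aside
After 2 (lastChild): h2
After 3 (parentNode): aside
After 4 (nextSibling): footer
After 5 (firstChild): article
After 6 (parentNode): footer
After 7 (firstChild): article

Answer: article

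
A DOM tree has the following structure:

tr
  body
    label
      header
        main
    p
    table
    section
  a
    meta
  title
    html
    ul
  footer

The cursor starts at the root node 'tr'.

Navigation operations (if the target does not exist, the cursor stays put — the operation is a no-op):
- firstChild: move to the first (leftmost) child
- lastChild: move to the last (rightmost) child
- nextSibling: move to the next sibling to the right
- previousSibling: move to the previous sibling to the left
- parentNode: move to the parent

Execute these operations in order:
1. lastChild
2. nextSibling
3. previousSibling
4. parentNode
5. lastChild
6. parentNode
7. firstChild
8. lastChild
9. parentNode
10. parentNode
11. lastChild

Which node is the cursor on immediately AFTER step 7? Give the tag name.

After 1 (lastChild): footer
After 2 (nextSibling): footer (no-op, stayed)
After 3 (previousSibling): title
After 4 (parentNode): tr
After 5 (lastChild): footer
After 6 (parentNode): tr
After 7 (firstChild): body

Answer: body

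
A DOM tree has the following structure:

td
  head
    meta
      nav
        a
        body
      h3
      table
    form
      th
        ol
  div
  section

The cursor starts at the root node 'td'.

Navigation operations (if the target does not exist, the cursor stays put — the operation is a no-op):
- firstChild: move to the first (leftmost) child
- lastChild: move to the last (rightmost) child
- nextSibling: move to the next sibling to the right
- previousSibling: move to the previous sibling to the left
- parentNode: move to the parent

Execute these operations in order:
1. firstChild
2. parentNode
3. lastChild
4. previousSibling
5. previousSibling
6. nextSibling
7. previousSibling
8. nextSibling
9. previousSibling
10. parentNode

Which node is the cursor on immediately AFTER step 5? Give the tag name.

Answer: head

Derivation:
After 1 (firstChild): head
After 2 (parentNode): td
After 3 (lastChild): section
After 4 (previousSibling): div
After 5 (previousSibling): head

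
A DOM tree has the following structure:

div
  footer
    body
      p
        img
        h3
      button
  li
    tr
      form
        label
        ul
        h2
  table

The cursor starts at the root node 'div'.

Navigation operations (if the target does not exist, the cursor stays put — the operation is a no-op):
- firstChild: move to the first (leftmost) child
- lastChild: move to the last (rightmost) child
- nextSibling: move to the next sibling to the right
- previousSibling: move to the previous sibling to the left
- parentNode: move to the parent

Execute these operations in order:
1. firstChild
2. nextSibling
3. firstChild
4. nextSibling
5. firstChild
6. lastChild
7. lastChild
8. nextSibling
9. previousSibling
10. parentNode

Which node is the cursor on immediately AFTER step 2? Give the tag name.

After 1 (firstChild): footer
After 2 (nextSibling): li

Answer: li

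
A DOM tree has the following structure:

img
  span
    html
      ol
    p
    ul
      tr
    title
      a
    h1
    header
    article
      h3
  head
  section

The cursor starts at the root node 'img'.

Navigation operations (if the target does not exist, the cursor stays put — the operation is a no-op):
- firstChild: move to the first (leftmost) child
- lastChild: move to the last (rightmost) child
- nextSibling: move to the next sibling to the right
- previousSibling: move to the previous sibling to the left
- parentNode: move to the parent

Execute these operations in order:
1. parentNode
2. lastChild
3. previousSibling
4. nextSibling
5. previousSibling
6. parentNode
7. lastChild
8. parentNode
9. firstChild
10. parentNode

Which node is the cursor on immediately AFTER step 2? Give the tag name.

Answer: section

Derivation:
After 1 (parentNode): img (no-op, stayed)
After 2 (lastChild): section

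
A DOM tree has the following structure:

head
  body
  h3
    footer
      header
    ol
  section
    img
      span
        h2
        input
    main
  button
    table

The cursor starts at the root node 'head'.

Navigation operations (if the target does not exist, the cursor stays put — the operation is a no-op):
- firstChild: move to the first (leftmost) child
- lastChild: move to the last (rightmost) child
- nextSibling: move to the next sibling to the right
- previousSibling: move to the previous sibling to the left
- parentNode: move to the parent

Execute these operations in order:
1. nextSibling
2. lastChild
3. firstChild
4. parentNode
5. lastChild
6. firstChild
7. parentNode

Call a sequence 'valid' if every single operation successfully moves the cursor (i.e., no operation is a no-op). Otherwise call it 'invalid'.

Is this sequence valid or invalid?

Answer: invalid

Derivation:
After 1 (nextSibling): head (no-op, stayed)
After 2 (lastChild): button
After 3 (firstChild): table
After 4 (parentNode): button
After 5 (lastChild): table
After 6 (firstChild): table (no-op, stayed)
After 7 (parentNode): button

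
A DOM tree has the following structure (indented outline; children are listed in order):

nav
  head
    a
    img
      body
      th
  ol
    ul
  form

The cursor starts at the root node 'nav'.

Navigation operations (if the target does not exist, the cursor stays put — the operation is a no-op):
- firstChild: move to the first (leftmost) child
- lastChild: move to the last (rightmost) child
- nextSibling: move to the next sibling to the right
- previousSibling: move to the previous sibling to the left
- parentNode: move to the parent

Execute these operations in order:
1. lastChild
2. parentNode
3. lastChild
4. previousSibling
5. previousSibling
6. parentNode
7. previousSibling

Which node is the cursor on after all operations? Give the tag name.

After 1 (lastChild): form
After 2 (parentNode): nav
After 3 (lastChild): form
After 4 (previousSibling): ol
After 5 (previousSibling): head
After 6 (parentNode): nav
After 7 (previousSibling): nav (no-op, stayed)

Answer: nav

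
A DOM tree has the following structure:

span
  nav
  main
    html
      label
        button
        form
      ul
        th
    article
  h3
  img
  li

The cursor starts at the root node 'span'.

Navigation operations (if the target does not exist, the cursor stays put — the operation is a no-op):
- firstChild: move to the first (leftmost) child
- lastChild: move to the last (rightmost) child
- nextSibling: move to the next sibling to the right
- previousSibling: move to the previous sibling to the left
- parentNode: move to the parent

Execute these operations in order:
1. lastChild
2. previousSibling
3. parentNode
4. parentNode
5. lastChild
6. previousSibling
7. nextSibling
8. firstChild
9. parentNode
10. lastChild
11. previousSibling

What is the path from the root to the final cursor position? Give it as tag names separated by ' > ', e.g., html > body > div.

After 1 (lastChild): li
After 2 (previousSibling): img
After 3 (parentNode): span
After 4 (parentNode): span (no-op, stayed)
After 5 (lastChild): li
After 6 (previousSibling): img
After 7 (nextSibling): li
After 8 (firstChild): li (no-op, stayed)
After 9 (parentNode): span
After 10 (lastChild): li
After 11 (previousSibling): img

Answer: span > img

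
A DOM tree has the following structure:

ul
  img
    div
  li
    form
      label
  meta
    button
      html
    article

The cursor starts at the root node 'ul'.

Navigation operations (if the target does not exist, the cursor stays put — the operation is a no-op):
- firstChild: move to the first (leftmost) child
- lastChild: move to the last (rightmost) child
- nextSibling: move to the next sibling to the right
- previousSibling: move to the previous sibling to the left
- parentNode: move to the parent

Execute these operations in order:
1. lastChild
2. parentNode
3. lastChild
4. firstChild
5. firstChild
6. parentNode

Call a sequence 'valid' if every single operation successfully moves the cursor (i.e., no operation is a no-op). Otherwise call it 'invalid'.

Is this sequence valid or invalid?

Answer: valid

Derivation:
After 1 (lastChild): meta
After 2 (parentNode): ul
After 3 (lastChild): meta
After 4 (firstChild): button
After 5 (firstChild): html
After 6 (parentNode): button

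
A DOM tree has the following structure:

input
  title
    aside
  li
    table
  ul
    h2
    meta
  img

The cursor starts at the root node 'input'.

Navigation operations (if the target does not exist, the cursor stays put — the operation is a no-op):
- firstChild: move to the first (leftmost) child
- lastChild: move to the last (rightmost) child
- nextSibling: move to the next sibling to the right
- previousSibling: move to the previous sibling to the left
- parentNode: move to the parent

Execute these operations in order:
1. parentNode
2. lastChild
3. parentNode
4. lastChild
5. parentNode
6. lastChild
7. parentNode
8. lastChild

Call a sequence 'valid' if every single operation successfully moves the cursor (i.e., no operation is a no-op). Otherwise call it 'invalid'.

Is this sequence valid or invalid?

After 1 (parentNode): input (no-op, stayed)
After 2 (lastChild): img
After 3 (parentNode): input
After 4 (lastChild): img
After 5 (parentNode): input
After 6 (lastChild): img
After 7 (parentNode): input
After 8 (lastChild): img

Answer: invalid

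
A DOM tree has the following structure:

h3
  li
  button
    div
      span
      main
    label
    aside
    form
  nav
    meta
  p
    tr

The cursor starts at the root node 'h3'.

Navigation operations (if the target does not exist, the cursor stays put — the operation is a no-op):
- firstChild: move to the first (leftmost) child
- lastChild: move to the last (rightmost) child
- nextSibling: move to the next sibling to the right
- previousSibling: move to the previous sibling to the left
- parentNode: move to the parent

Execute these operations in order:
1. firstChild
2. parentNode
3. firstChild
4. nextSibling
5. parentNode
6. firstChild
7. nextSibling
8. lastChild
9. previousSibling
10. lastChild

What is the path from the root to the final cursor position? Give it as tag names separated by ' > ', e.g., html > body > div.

Answer: h3 > button > aside

Derivation:
After 1 (firstChild): li
After 2 (parentNode): h3
After 3 (firstChild): li
After 4 (nextSibling): button
After 5 (parentNode): h3
After 6 (firstChild): li
After 7 (nextSibling): button
After 8 (lastChild): form
After 9 (previousSibling): aside
After 10 (lastChild): aside (no-op, stayed)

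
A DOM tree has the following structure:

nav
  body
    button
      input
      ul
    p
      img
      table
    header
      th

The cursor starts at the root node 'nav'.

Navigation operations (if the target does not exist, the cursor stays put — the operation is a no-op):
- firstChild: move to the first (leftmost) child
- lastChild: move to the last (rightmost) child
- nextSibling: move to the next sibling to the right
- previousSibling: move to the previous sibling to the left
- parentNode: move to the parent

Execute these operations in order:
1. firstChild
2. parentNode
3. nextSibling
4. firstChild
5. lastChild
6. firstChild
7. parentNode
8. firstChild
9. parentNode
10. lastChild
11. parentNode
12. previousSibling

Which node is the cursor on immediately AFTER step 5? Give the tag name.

After 1 (firstChild): body
After 2 (parentNode): nav
After 3 (nextSibling): nav (no-op, stayed)
After 4 (firstChild): body
After 5 (lastChild): header

Answer: header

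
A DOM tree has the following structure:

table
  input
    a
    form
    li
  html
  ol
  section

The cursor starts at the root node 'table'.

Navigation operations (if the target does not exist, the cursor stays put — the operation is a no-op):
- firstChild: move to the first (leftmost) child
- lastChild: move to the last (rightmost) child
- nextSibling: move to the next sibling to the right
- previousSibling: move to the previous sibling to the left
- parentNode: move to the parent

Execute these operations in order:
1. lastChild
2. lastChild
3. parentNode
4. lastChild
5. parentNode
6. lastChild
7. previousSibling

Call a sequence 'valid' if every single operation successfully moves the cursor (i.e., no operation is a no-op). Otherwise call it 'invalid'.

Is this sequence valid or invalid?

After 1 (lastChild): section
After 2 (lastChild): section (no-op, stayed)
After 3 (parentNode): table
After 4 (lastChild): section
After 5 (parentNode): table
After 6 (lastChild): section
After 7 (previousSibling): ol

Answer: invalid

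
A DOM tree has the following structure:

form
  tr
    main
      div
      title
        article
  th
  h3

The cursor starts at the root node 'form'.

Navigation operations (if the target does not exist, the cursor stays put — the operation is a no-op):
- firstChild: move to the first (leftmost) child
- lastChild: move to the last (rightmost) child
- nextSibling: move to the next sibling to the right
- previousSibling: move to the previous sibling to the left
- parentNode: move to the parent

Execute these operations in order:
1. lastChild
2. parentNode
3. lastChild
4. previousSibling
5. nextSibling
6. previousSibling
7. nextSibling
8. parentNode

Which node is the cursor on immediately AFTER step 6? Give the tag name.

Answer: th

Derivation:
After 1 (lastChild): h3
After 2 (parentNode): form
After 3 (lastChild): h3
After 4 (previousSibling): th
After 5 (nextSibling): h3
After 6 (previousSibling): th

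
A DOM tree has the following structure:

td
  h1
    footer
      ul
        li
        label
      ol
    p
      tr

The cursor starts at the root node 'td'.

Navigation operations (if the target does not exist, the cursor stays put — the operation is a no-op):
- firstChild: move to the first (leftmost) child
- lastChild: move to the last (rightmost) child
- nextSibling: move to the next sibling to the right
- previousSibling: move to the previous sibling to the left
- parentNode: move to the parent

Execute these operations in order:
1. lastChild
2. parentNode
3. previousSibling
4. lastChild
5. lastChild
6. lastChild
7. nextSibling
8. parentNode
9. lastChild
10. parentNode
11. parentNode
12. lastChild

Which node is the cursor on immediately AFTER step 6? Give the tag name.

After 1 (lastChild): h1
After 2 (parentNode): td
After 3 (previousSibling): td (no-op, stayed)
After 4 (lastChild): h1
After 5 (lastChild): p
After 6 (lastChild): tr

Answer: tr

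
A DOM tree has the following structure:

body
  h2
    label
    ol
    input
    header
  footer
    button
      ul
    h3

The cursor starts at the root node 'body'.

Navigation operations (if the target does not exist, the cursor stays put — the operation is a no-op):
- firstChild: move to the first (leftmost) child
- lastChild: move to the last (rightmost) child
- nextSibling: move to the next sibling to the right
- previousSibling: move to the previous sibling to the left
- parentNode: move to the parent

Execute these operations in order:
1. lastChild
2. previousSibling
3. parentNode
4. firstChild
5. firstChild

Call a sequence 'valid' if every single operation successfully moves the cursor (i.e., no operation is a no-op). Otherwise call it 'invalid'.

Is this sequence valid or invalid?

After 1 (lastChild): footer
After 2 (previousSibling): h2
After 3 (parentNode): body
After 4 (firstChild): h2
After 5 (firstChild): label

Answer: valid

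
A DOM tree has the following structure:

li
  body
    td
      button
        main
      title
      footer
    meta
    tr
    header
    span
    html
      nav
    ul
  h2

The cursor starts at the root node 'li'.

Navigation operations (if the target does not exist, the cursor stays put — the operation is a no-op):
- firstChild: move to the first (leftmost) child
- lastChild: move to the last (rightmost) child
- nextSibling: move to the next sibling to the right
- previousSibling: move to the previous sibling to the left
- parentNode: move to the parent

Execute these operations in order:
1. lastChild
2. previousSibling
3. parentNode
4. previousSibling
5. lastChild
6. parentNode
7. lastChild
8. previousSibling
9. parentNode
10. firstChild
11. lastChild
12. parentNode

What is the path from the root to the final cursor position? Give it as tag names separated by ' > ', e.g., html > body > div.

Answer: li > body

Derivation:
After 1 (lastChild): h2
After 2 (previousSibling): body
After 3 (parentNode): li
After 4 (previousSibling): li (no-op, stayed)
After 5 (lastChild): h2
After 6 (parentNode): li
After 7 (lastChild): h2
After 8 (previousSibling): body
After 9 (parentNode): li
After 10 (firstChild): body
After 11 (lastChild): ul
After 12 (parentNode): body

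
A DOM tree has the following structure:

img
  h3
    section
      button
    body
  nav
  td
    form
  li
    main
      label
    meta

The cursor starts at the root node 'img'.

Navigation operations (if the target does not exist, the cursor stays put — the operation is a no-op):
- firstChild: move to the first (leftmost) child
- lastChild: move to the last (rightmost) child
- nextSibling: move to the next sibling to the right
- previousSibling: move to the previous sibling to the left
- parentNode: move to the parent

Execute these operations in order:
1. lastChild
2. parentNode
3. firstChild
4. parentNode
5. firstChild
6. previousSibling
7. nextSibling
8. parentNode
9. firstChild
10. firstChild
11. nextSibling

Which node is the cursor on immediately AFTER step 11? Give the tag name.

Answer: body

Derivation:
After 1 (lastChild): li
After 2 (parentNode): img
After 3 (firstChild): h3
After 4 (parentNode): img
After 5 (firstChild): h3
After 6 (previousSibling): h3 (no-op, stayed)
After 7 (nextSibling): nav
After 8 (parentNode): img
After 9 (firstChild): h3
After 10 (firstChild): section
After 11 (nextSibling): body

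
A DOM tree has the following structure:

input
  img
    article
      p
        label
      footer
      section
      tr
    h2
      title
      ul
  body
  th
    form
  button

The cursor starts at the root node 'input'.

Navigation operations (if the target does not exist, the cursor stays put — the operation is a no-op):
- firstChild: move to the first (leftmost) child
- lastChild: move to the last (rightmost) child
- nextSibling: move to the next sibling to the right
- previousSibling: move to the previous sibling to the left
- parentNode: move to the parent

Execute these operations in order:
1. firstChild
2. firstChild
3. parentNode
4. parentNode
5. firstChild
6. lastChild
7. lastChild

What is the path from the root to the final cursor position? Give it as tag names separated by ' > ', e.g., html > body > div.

After 1 (firstChild): img
After 2 (firstChild): article
After 3 (parentNode): img
After 4 (parentNode): input
After 5 (firstChild): img
After 6 (lastChild): h2
After 7 (lastChild): ul

Answer: input > img > h2 > ul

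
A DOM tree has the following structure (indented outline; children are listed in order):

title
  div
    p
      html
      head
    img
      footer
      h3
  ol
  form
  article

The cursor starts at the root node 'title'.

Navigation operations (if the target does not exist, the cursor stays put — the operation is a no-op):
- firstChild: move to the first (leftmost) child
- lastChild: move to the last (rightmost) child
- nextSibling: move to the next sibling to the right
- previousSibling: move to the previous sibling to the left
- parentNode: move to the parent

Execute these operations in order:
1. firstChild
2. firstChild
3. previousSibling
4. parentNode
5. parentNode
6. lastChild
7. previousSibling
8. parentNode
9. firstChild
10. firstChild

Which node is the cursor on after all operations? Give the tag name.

After 1 (firstChild): div
After 2 (firstChild): p
After 3 (previousSibling): p (no-op, stayed)
After 4 (parentNode): div
After 5 (parentNode): title
After 6 (lastChild): article
After 7 (previousSibling): form
After 8 (parentNode): title
After 9 (firstChild): div
After 10 (firstChild): p

Answer: p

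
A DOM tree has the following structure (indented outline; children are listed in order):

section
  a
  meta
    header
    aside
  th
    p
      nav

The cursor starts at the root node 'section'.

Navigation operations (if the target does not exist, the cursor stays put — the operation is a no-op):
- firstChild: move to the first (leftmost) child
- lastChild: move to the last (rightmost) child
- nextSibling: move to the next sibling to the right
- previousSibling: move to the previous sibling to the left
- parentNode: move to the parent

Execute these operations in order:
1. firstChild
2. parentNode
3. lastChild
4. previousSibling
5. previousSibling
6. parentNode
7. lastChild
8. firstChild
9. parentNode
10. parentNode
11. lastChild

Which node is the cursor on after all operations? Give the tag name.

After 1 (firstChild): a
After 2 (parentNode): section
After 3 (lastChild): th
After 4 (previousSibling): meta
After 5 (previousSibling): a
After 6 (parentNode): section
After 7 (lastChild): th
After 8 (firstChild): p
After 9 (parentNode): th
After 10 (parentNode): section
After 11 (lastChild): th

Answer: th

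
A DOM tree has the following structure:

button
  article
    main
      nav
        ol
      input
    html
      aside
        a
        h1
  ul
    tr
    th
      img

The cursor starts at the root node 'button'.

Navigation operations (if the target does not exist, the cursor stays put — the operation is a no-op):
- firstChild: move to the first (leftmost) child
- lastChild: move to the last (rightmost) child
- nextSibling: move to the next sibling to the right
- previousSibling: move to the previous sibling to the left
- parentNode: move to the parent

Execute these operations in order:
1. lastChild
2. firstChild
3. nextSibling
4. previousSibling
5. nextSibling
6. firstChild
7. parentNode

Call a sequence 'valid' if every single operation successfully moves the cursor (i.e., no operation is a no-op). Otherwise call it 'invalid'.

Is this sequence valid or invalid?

After 1 (lastChild): ul
After 2 (firstChild): tr
After 3 (nextSibling): th
After 4 (previousSibling): tr
After 5 (nextSibling): th
After 6 (firstChild): img
After 7 (parentNode): th

Answer: valid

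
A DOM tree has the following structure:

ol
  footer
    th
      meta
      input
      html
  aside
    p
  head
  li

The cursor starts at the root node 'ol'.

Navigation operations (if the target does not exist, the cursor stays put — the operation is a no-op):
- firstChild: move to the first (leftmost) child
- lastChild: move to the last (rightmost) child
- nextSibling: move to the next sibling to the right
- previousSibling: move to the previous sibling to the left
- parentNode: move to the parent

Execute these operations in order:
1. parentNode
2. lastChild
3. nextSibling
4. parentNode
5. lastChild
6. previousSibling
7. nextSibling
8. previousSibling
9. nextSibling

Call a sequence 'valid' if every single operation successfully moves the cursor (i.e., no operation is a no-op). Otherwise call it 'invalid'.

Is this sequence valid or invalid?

Answer: invalid

Derivation:
After 1 (parentNode): ol (no-op, stayed)
After 2 (lastChild): li
After 3 (nextSibling): li (no-op, stayed)
After 4 (parentNode): ol
After 5 (lastChild): li
After 6 (previousSibling): head
After 7 (nextSibling): li
After 8 (previousSibling): head
After 9 (nextSibling): li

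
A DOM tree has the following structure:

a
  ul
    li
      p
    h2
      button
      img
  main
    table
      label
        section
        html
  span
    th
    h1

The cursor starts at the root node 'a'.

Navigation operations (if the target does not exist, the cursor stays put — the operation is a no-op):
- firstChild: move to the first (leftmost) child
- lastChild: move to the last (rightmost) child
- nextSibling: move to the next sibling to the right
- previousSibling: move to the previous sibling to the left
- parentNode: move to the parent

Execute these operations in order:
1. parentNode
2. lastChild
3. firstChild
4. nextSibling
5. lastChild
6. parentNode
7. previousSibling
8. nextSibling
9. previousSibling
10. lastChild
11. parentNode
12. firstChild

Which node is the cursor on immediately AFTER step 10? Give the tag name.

After 1 (parentNode): a (no-op, stayed)
After 2 (lastChild): span
After 3 (firstChild): th
After 4 (nextSibling): h1
After 5 (lastChild): h1 (no-op, stayed)
After 6 (parentNode): span
After 7 (previousSibling): main
After 8 (nextSibling): span
After 9 (previousSibling): main
After 10 (lastChild): table

Answer: table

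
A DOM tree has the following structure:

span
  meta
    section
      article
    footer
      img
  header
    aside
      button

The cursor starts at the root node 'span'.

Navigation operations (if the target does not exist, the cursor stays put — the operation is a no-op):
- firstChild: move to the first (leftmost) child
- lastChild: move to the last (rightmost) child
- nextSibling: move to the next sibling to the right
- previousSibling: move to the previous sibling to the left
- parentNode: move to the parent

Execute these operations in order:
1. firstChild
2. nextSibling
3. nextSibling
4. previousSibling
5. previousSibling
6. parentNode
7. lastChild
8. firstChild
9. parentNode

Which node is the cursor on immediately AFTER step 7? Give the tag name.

After 1 (firstChild): meta
After 2 (nextSibling): header
After 3 (nextSibling): header (no-op, stayed)
After 4 (previousSibling): meta
After 5 (previousSibling): meta (no-op, stayed)
After 6 (parentNode): span
After 7 (lastChild): header

Answer: header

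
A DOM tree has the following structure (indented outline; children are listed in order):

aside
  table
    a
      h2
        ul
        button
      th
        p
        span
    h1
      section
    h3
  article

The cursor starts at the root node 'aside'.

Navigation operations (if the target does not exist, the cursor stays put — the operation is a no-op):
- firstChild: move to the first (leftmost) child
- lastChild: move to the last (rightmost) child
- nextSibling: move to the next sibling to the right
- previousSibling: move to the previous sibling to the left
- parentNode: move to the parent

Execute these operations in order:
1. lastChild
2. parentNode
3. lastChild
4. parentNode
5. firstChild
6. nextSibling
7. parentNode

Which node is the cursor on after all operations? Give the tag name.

After 1 (lastChild): article
After 2 (parentNode): aside
After 3 (lastChild): article
After 4 (parentNode): aside
After 5 (firstChild): table
After 6 (nextSibling): article
After 7 (parentNode): aside

Answer: aside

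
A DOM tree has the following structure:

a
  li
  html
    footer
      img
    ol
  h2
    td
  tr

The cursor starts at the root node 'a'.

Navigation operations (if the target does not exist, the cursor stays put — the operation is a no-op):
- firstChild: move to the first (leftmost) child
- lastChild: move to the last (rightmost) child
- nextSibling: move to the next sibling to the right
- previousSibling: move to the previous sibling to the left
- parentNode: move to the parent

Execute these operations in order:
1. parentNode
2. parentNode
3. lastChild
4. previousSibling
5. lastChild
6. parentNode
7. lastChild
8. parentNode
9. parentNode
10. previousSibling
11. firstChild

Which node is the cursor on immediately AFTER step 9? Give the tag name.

After 1 (parentNode): a (no-op, stayed)
After 2 (parentNode): a (no-op, stayed)
After 3 (lastChild): tr
After 4 (previousSibling): h2
After 5 (lastChild): td
After 6 (parentNode): h2
After 7 (lastChild): td
After 8 (parentNode): h2
After 9 (parentNode): a

Answer: a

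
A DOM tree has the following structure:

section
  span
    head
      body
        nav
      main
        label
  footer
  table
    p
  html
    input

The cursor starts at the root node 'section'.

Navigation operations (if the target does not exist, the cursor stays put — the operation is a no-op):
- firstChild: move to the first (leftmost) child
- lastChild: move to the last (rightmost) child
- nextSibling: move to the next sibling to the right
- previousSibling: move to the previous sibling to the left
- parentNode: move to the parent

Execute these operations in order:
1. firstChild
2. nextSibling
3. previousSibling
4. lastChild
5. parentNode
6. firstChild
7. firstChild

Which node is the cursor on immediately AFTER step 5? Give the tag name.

After 1 (firstChild): span
After 2 (nextSibling): footer
After 3 (previousSibling): span
After 4 (lastChild): head
After 5 (parentNode): span

Answer: span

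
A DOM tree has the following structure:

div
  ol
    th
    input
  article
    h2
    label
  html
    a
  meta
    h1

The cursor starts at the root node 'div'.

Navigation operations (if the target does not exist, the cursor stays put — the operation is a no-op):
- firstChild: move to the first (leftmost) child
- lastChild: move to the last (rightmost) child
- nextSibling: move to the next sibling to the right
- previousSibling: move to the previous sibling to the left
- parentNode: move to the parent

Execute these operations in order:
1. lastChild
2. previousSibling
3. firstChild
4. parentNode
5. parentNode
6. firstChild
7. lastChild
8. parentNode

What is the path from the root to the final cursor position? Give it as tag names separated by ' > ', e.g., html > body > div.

After 1 (lastChild): meta
After 2 (previousSibling): html
After 3 (firstChild): a
After 4 (parentNode): html
After 5 (parentNode): div
After 6 (firstChild): ol
After 7 (lastChild): input
After 8 (parentNode): ol

Answer: div > ol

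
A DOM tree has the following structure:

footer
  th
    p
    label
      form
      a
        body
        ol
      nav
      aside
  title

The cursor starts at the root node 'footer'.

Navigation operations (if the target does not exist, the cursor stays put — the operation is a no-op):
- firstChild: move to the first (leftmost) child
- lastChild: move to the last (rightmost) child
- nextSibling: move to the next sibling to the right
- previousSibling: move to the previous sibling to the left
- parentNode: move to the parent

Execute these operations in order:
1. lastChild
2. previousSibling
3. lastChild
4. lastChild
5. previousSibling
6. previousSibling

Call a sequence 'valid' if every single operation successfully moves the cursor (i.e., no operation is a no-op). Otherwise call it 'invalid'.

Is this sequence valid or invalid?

Answer: valid

Derivation:
After 1 (lastChild): title
After 2 (previousSibling): th
After 3 (lastChild): label
After 4 (lastChild): aside
After 5 (previousSibling): nav
After 6 (previousSibling): a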